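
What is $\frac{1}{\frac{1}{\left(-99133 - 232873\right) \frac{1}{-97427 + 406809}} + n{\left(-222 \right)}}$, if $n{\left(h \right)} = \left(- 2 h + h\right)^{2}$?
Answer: $\frac{166003}{8181137161} \approx 2.0291 \cdot 10^{-5}$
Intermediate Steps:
$n{\left(h \right)} = h^{2}$ ($n{\left(h \right)} = \left(- h\right)^{2} = h^{2}$)
$\frac{1}{\frac{1}{\left(-99133 - 232873\right) \frac{1}{-97427 + 406809}} + n{\left(-222 \right)}} = \frac{1}{\frac{1}{\left(-99133 - 232873\right) \frac{1}{-97427 + 406809}} + \left(-222\right)^{2}} = \frac{1}{\frac{1}{\left(-332006\right) \frac{1}{309382}} + 49284} = \frac{1}{\frac{1}{- \frac{166003}{154691}} + 49284} = \frac{1}{- \frac{154691}{166003} + 49284} = \frac{1}{\frac{8181137161}{166003}} = \frac{166003}{8181137161}$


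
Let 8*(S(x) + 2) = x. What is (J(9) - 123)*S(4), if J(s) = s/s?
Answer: 183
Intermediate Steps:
S(x) = -2 + x/8
J(s) = 1
(J(9) - 123)*S(4) = (1 - 123)*(-2 + (1/8)*4) = -122*(-2 + 1/2) = -122*(-3/2) = 183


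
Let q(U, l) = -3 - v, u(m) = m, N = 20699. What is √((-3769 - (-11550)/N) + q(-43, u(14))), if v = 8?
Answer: I*√33046870170/2957 ≈ 61.477*I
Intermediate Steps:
q(U, l) = -11 (q(U, l) = -3 - 1*8 = -3 - 8 = -11)
√((-3769 - (-11550)/N) + q(-43, u(14))) = √((-3769 - (-11550)/20699) - 11) = √((-3769 - 1*(-1650/2957)) - 11) = √((-3769 + 1650/2957) - 11) = √(-11143283/2957 - 11) = √(-11175810/2957) = I*√33046870170/2957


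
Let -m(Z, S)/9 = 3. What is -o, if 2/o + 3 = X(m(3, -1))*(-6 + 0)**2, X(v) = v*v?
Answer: -2/26241 ≈ -7.6217e-5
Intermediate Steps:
m(Z, S) = -27 (m(Z, S) = -9*3 = -27)
X(v) = v**2
o = 2/26241 (o = 2/(-3 + (-27)**2*(-6 + 0)**2) = 2/(-3 + 729*(-6)**2) = 2/(-3 + 729*36) = 2/(-3 + 26244) = 2/26241 ≈ 7.6217e-5)
-o = -1*2/26241 = -2/26241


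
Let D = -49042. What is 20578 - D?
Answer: 69620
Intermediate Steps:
20578 - D = 20578 - 1*(-49042) = 20578 + 49042 = 69620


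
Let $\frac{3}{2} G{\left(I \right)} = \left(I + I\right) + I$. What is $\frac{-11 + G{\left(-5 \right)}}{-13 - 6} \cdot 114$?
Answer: $126$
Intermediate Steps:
$G{\left(I \right)} = 2 I$ ($G{\left(I \right)} = \frac{2 \left(\left(I + I\right) + I\right)}{3} = \frac{2 \left(2 I + I\right)}{3} = \frac{2 \cdot 3 I}{3} = 2 I$)
$\frac{-11 + G{\left(-5 \right)}}{-13 - 6} \cdot 114 = \frac{-11 + 2 \left(-5\right)}{-13 - 6} \cdot 114 = \frac{-11 - 10}{-19} \cdot 114 = \left(-21\right) \left(- \frac{1}{19}\right) 114 = \frac{21}{19} \cdot 114 = 126$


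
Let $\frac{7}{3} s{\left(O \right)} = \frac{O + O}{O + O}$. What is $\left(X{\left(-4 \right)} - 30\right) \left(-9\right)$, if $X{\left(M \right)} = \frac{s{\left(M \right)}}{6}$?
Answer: $\frac{3771}{14} \approx 269.36$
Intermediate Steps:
$s{\left(O \right)} = \frac{3}{7}$ ($s{\left(O \right)} = \frac{3 \frac{O + O}{O + O}}{7} = \frac{3 \frac{2 O}{2 O}}{7} = \frac{3 \cdot 2 O \frac{1}{2 O}}{7} = \frac{3}{7} \cdot 1 = \frac{3}{7}$)
$X{\left(M \right)} = \frac{1}{14}$ ($X{\left(M \right)} = \frac{3}{7 \cdot 6} = \frac{3}{7} \cdot \frac{1}{6} = \frac{1}{14}$)
$\left(X{\left(-4 \right)} - 30\right) \left(-9\right) = \left(\frac{1}{14} - 30\right) \left(-9\right) = \left(- \frac{419}{14}\right) \left(-9\right) = \frac{3771}{14}$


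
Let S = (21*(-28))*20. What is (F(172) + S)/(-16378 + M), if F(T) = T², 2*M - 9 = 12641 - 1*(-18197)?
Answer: -35648/1909 ≈ -18.674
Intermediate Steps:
S = -11760 (S = -588*20 = -11760)
M = 30847/2 (M = 9/2 + (12641 - 1*(-18197))/2 = 9/2 + (12641 + 18197)/2 = 9/2 + (½)*30838 = 9/2 + 15419 = 30847/2 ≈ 15424.)
(F(172) + S)/(-16378 + M) = (172² - 11760)/(-16378 + 30847/2) = (29584 - 11760)/(-1909/2) = 17824*(-2/1909) = -35648/1909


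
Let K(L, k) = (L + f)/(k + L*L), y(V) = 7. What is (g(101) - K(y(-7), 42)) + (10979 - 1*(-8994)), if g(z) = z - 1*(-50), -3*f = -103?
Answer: 5493728/273 ≈ 20124.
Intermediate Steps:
f = 103/3 (f = -⅓*(-103) = 103/3 ≈ 34.333)
g(z) = 50 + z (g(z) = z + 50 = 50 + z)
K(L, k) = (103/3 + L)/(k + L²) (K(L, k) = (L + 103/3)/(k + L*L) = (103/3 + L)/(k + L²))
(g(101) - K(y(-7), 42)) + (10979 - 1*(-8994)) = ((50 + 101) - (103/3 + 7)/(42 + 7²)) + (10979 - 1*(-8994)) = (151 - 124/((42 + 49)*3)) + (10979 + 8994) = (151 - 124/(91*3)) + 19973 = (151 - 1*124/273) + 19973 = (151 - 124/273) + 19973 = 41099/273 + 19973 = 5493728/273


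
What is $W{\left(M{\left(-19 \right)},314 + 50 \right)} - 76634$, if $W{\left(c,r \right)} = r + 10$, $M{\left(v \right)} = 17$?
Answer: $-76260$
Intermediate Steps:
$W{\left(c,r \right)} = 10 + r$
$W{\left(M{\left(-19 \right)},314 + 50 \right)} - 76634 = \left(10 + \left(314 + 50\right)\right) - 76634 = \left(10 + 364\right) - 76634 = 374 - 76634 = -76260$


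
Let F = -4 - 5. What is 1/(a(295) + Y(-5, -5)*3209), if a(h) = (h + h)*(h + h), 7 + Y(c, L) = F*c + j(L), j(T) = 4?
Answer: 1/482878 ≈ 2.0709e-6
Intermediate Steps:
F = -9
Y(c, L) = -3 - 9*c (Y(c, L) = -7 + (-9*c + 4) = -7 + (4 - 9*c) = -3 - 9*c)
a(h) = 4*h² (a(h) = (2*h)*(2*h) = 4*h²)
1/(a(295) + Y(-5, -5)*3209) = 1/(4*295² + (-3 - 9*(-5))*3209) = 1/(4*87025 + (-3 + 45)*3209) = 1/(348100 + 42*3209) = 1/(348100 + 134778) = 1/482878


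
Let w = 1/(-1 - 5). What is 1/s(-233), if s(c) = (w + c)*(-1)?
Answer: 6/1399 ≈ 0.0042888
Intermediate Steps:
w = -⅙ (w = 1/(-6) = -⅙ ≈ -0.16667)
s(c) = ⅙ - c (s(c) = (-⅙ + c)*(-1) = ⅙ - c)
1/s(-233) = 1/(⅙ - 1*(-233)) = 1/(⅙ + 233) = 1/(1399/6) = 6/1399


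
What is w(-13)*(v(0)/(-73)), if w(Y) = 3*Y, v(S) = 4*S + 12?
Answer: 468/73 ≈ 6.4110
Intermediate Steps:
v(S) = 12 + 4*S
w(-13)*(v(0)/(-73)) = (3*(-13))*((12 + 4*0)/(-73)) = -39*(12 + 0)*(-1)/73 = -468*(-1)/73 = -39*(-12/73) = 468/73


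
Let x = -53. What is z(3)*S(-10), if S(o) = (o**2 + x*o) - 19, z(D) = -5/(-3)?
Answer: 3055/3 ≈ 1018.3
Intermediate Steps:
z(D) = 5/3 (z(D) = -5*(-1/3) = 5/3)
S(o) = -19 + o**2 - 53*o (S(o) = (o**2 - 53*o) - 19 = -19 + o**2 - 53*o)
z(3)*S(-10) = 5*(-19 + (-10)**2 - 53*(-10))/3 = 5*(-19 + 100 + 530)/3 = (5/3)*611 = 3055/3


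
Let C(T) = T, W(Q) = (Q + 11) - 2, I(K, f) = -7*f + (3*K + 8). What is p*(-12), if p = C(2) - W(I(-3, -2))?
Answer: 240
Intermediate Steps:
I(K, f) = 8 - 7*f + 3*K (I(K, f) = -7*f + (8 + 3*K) = 8 - 7*f + 3*K)
W(Q) = 9 + Q (W(Q) = (11 + Q) - 2 = 9 + Q)
p = -20 (p = 2 - (9 + (8 - 7*(-2) + 3*(-3))) = 2 - (9 + (8 + 14 - 9)) = 2 - (9 + 13) = 2 - 1*22 = 2 - 22 = -20)
p*(-12) = -20*(-12) = 240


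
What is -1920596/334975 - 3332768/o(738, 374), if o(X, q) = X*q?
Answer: -411625375988/23114279925 ≈ -17.808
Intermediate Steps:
-1920596/334975 - 3332768/o(738, 374) = -1920596/334975 - 3332768/(738*374) = -1920596*1/334975 - 3332768/276012 = -1920596/334975 - 3332768*1/276012 = -1920596/334975 - 833192/69003 = -411625375988/23114279925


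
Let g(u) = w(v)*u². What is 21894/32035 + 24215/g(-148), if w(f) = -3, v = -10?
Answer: 662971003/2105083920 ≈ 0.31494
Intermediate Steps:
g(u) = -3*u²
21894/32035 + 24215/g(-148) = 21894/32035 + 24215/((-3*(-148)²)) = 21894*(1/32035) + 24215/((-3*21904)) = 21894/32035 + 24215/(-65712) = 21894/32035 + 24215*(-1/65712) = 21894/32035 - 24215/65712 = 662971003/2105083920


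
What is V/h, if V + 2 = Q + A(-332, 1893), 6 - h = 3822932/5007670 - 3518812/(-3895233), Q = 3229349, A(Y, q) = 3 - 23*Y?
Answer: 15785195761836237615/21130997112866 ≈ 7.4702e+5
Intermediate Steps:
h = 42261994225732/9753020718555 (h = 6 - (3822932/5007670 - 3518812/(-3895233)) = 6 - (3822932*(1/5007670) - 3518812*(-1/3895233)) = 6 - (1911466/2503835 + 3518812/3895233) = 6 - 1*16256130085598/9753020718555 = 6 - 16256130085598/9753020718555 = 42261994225732/9753020718555 ≈ 4.3332)
V = 3236986 (V = -2 + (3229349 + (3 - 23*(-332))) = -2 + (3229349 + (3 + 7636)) = -2 + (3229349 + 7639) = -2 + 3236988 = 3236986)
V/h = 3236986/(42261994225732/9753020718555) = 3236986*(9753020718555/42261994225732) = 15785195761836237615/21130997112866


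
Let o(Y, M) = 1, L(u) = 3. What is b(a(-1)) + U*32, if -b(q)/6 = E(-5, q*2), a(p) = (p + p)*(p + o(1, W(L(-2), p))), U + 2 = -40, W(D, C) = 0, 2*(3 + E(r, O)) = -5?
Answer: -1311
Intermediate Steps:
E(r, O) = -11/2 (E(r, O) = -3 + (1/2)*(-5) = -3 - 5/2 = -11/2)
U = -42 (U = -2 - 40 = -42)
a(p) = 2*p*(1 + p) (a(p) = (p + p)*(p + 1) = (2*p)*(1 + p) = 2*p*(1 + p))
b(q) = 33 (b(q) = -6*(-11/2) = 33)
b(a(-1)) + U*32 = 33 - 42*32 = 33 - 1344 = -1311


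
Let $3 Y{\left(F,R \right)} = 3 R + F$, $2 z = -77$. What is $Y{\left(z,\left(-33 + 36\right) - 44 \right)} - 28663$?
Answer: $- \frac{172301}{6} \approx -28717.0$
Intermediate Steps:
$z = - \frac{77}{2}$ ($z = \frac{1}{2} \left(-77\right) = - \frac{77}{2} \approx -38.5$)
$Y{\left(F,R \right)} = R + \frac{F}{3}$ ($Y{\left(F,R \right)} = \frac{3 R + F}{3} = \frac{F + 3 R}{3} = R + \frac{F}{3}$)
$Y{\left(z,\left(-33 + 36\right) - 44 \right)} - 28663 = \left(\left(\left(-33 + 36\right) - 44\right) + \frac{1}{3} \left(- \frac{77}{2}\right)\right) - 28663 = \left(\left(3 - 44\right) - \frac{77}{6}\right) - 28663 = \left(-41 - \frac{77}{6}\right) - 28663 = - \frac{323}{6} - 28663 = - \frac{172301}{6}$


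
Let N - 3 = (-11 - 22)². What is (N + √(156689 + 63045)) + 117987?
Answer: 119079 + √219734 ≈ 1.1955e+5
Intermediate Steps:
N = 1092 (N = 3 + (-11 - 22)² = 3 + (-33)² = 3 + 1089 = 1092)
(N + √(156689 + 63045)) + 117987 = (1092 + √(156689 + 63045)) + 117987 = (1092 + √219734) + 117987 = 119079 + √219734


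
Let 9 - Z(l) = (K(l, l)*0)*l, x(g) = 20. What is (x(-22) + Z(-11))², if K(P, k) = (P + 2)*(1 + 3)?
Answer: 841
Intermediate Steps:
K(P, k) = 8 + 4*P (K(P, k) = (2 + P)*4 = 8 + 4*P)
Z(l) = 9 (Z(l) = 9 - (8 + 4*l)*0*l = 9 - 0*l = 9 - 1*0 = 9 + 0 = 9)
(x(-22) + Z(-11))² = (20 + 9)² = 29² = 841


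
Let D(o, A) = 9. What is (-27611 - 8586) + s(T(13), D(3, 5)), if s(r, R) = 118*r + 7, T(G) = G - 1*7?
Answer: -35482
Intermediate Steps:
T(G) = -7 + G (T(G) = G - 7 = -7 + G)
s(r, R) = 7 + 118*r
(-27611 - 8586) + s(T(13), D(3, 5)) = (-27611 - 8586) + (7 + 118*(-7 + 13)) = -36197 + (7 + 118*6) = -36197 + (7 + 708) = -36197 + 715 = -35482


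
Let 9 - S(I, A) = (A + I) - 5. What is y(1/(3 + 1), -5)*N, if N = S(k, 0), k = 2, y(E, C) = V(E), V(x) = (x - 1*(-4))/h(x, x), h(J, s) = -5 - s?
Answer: -68/7 ≈ -9.7143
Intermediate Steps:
V(x) = (4 + x)/(-5 - x) (V(x) = (x - 1*(-4))/(-5 - x) = (x + 4)/(-5 - x) = (4 + x)/(-5 - x))
y(E, C) = (-4 - E)/(5 + E)
S(I, A) = 14 - A - I (S(I, A) = 9 - ((A + I) - 5) = 9 - (-5 + A + I) = 9 + (5 - A - I) = 14 - A - I)
N = 12 (N = 14 - 1*0 - 1*2 = 14 + 0 - 2 = 12)
y(1/(3 + 1), -5)*N = ((-4 - 1/(3 + 1))/(5 + 1/(3 + 1)))*12 = ((-4 - 1/4)/(5 + 1/4))*12 = ((-4 - 1*¼)/(5 + ¼))*12 = ((-4 - ¼)/(21/4))*12 = ((4/21)*(-17/4))*12 = -17/21*12 = -68/7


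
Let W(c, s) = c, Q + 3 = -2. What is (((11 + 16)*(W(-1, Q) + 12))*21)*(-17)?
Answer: -106029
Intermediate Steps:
Q = -5 (Q = -3 - 2 = -5)
(((11 + 16)*(W(-1, Q) + 12))*21)*(-17) = (((11 + 16)*(-1 + 12))*21)*(-17) = ((27*11)*21)*(-17) = (297*21)*(-17) = 6237*(-17) = -106029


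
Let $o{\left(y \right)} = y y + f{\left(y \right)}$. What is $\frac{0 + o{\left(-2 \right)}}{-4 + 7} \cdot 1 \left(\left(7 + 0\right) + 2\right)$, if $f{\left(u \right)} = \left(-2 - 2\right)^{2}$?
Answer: $60$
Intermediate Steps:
$f{\left(u \right)} = 16$ ($f{\left(u \right)} = \left(-4\right)^{2} = 16$)
$o{\left(y \right)} = 16 + y^{2}$ ($o{\left(y \right)} = y y + 16 = y^{2} + 16 = 16 + y^{2}$)
$\frac{0 + o{\left(-2 \right)}}{-4 + 7} \cdot 1 \left(\left(7 + 0\right) + 2\right) = \frac{0 + \left(16 + \left(-2\right)^{2}\right)}{-4 + 7} \cdot 1 \left(\left(7 + 0\right) + 2\right) = \frac{0 + \left(16 + 4\right)}{3} \cdot 1 \left(7 + 2\right) = \left(0 + 20\right) \frac{1}{3} \cdot 1 \cdot 9 = 20 \cdot \frac{1}{3} \cdot 1 \cdot 9 = \frac{20}{3} \cdot 1 \cdot 9 = \frac{20}{3} \cdot 9 = 60$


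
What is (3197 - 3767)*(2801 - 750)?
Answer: -1169070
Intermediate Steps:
(3197 - 3767)*(2801 - 750) = -570*2051 = -1169070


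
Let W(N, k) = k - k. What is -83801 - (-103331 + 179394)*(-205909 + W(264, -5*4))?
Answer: 15661972466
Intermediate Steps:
W(N, k) = 0
-83801 - (-103331 + 179394)*(-205909 + W(264, -5*4)) = -83801 - (-103331 + 179394)*(-205909 + 0) = -83801 - 76063*(-205909) = -83801 - 1*(-15662056267) = -83801 + 15662056267 = 15661972466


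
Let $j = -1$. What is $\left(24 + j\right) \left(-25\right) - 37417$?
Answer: $-37992$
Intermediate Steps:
$\left(24 + j\right) \left(-25\right) - 37417 = \left(24 - 1\right) \left(-25\right) - 37417 = 23 \left(-25\right) - 37417 = -575 - 37417 = -37992$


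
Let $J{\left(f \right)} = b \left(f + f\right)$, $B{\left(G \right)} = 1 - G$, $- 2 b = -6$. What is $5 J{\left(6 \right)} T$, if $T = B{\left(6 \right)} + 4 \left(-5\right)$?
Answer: $-4500$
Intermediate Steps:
$b = 3$ ($b = \left(- \frac{1}{2}\right) \left(-6\right) = 3$)
$T = -25$ ($T = \left(1 - 6\right) + 4 \left(-5\right) = \left(1 - 6\right) - 20 = -5 - 20 = -25$)
$J{\left(f \right)} = 6 f$ ($J{\left(f \right)} = 3 \left(f + f\right) = 3 \cdot 2 f = 6 f$)
$5 J{\left(6 \right)} T = 5 \cdot 6 \cdot 6 \left(-25\right) = 5 \cdot 36 \left(-25\right) = 180 \left(-25\right) = -4500$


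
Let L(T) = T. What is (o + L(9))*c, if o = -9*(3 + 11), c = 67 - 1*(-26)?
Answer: -10881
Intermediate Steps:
c = 93 (c = 67 + 26 = 93)
o = -126 (o = -9*14 = -126)
(o + L(9))*c = (-126 + 9)*93 = -117*93 = -10881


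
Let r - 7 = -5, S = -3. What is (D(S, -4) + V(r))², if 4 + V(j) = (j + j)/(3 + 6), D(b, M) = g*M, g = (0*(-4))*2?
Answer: 1024/81 ≈ 12.642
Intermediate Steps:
r = 2 (r = 7 - 5 = 2)
g = 0 (g = 0*2 = 0)
D(b, M) = 0 (D(b, M) = 0*M = 0)
V(j) = -4 + 2*j/9 (V(j) = -4 + (j + j)/(3 + 6) = -4 + (2*j)/9 = -4 + (2*j)*(⅑) = -4 + 2*j/9)
(D(S, -4) + V(r))² = (0 + (-4 + (2/9)*2))² = (0 + (-4 + 4/9))² = (0 - 32/9)² = (-32/9)² = 1024/81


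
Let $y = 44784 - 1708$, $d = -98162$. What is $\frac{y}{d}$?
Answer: $- \frac{21538}{49081} \approx -0.43883$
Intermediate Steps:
$y = 43076$
$\frac{y}{d} = \frac{43076}{-98162} = 43076 \left(- \frac{1}{98162}\right) = - \frac{21538}{49081}$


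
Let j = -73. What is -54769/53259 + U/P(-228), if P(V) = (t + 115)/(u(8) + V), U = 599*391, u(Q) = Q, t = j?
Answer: -152456914951/124271 ≈ -1.2268e+6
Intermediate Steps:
t = -73
U = 234209
P(V) = 42/(8 + V) (P(V) = (-73 + 115)/(8 + V) = 42/(8 + V))
-54769/53259 + U/P(-228) = -54769/53259 + 234209/((42/(8 - 228))) = -54769*1/53259 + 234209/((42/(-220))) = -54769/53259 + 234209/((42*(-1/220))) = -54769/53259 + 234209/(-21/110) = -54769/53259 + 234209*(-110/21) = -54769/53259 - 25762990/21 = -152456914951/124271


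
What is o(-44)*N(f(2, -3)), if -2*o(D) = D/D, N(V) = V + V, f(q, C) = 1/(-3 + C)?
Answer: ⅙ ≈ 0.16667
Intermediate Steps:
N(V) = 2*V
o(D) = -½ (o(D) = -D/(2*D) = -½*1 = -½)
o(-44)*N(f(2, -3)) = -1/(-3 - 3) = -1/(-6) = -(-1)/6 = -½*(-⅓) = ⅙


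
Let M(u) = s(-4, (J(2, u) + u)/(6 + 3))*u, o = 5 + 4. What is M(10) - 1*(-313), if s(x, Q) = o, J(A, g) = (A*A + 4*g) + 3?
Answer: 403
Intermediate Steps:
J(A, g) = 3 + A**2 + 4*g (J(A, g) = (A**2 + 4*g) + 3 = 3 + A**2 + 4*g)
o = 9
s(x, Q) = 9
M(u) = 9*u
M(10) - 1*(-313) = 9*10 - 1*(-313) = 90 + 313 = 403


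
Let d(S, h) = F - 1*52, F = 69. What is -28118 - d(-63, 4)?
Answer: -28135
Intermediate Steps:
d(S, h) = 17 (d(S, h) = 69 - 1*52 = 69 - 52 = 17)
-28118 - d(-63, 4) = -28118 - 1*17 = -28118 - 17 = -28135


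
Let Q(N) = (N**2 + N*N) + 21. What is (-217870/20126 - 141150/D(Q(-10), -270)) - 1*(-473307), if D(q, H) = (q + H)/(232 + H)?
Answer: 179401277794/493087 ≈ 3.6383e+5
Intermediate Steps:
Q(N) = 21 + 2*N**2 (Q(N) = (N**2 + N**2) + 21 = 2*N**2 + 21 = 21 + 2*N**2)
D(q, H) = (H + q)/(232 + H)
(-217870/20126 - 141150/D(Q(-10), -270)) - 1*(-473307) = (-217870/20126 - 141150*(232 - 270)/(-270 + (21 + 2*(-10)**2))) - 1*(-473307) = (-217870*1/20126 - 141150*(-38/(-270 + (21 + 2*100)))) + 473307 = (-108935/10063 - 141150*(-38/(-270 + (21 + 200)))) + 473307 = (-108935/10063 - 141150*(-38/(-270 + 221))) + 473307 = (-108935/10063 - 141150/((-1/38*(-49)))) + 473307 = (-108935/10063 - 141150/49/38) + 473307 = (-108935/10063 - 141150*38/49) + 473307 = (-108935/10063 - 5363700/49) + 473307 = -53980250915/493087 + 473307 = 179401277794/493087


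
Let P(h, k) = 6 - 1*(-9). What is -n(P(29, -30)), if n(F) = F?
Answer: -15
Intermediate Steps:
P(h, k) = 15 (P(h, k) = 6 + 9 = 15)
-n(P(29, -30)) = -1*15 = -15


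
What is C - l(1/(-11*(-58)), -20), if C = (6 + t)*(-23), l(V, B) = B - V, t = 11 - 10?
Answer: -89957/638 ≈ -141.00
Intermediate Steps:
t = 1
C = -161 (C = (6 + 1)*(-23) = 7*(-23) = -161)
C - l(1/(-11*(-58)), -20) = -161 - (-20 - 1/((-11)*(-58))) = -161 - (-20 - (-1)*(-1)/(11*58)) = -161 - (-20 - 1*1/638) = -161 - (-20 - 1/638) = -161 - 1*(-12761/638) = -161 + 12761/638 = -89957/638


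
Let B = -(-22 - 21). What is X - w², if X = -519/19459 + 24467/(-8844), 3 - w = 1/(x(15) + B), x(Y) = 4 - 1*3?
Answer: -8024693165/688381584 ≈ -11.657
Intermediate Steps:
x(Y) = 1 (x(Y) = 4 - 3 = 1)
B = 43 (B = -1*(-43) = 43)
w = 131/44 (w = 3 - 1/(1 + 43) = 3 - 1/44 = 131/44 ≈ 2.9773)
X = -43699399/15645036 (X = -519*1/19459 + 24467*(-1/8844) = -519/19459 - 24467/8844 = -43699399/15645036 ≈ -2.7932)
X - w² = -43699399/15645036 - (131/44)² = -43699399/15645036 - 1*17161/1936 = -43699399/15645036 - 17161/1936 = -8024693165/688381584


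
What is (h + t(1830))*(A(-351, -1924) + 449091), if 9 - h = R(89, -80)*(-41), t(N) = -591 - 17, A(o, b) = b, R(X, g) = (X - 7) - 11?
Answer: 1033850104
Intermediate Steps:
R(X, g) = -18 + X (R(X, g) = (-7 + X) - 11 = -18 + X)
t(N) = -608
h = 2920 (h = 9 - (-18 + 89)*(-41) = 9 - 71*(-41) = 9 - 1*(-2911) = 9 + 2911 = 2920)
(h + t(1830))*(A(-351, -1924) + 449091) = (2920 - 608)*(-1924 + 449091) = 2312*447167 = 1033850104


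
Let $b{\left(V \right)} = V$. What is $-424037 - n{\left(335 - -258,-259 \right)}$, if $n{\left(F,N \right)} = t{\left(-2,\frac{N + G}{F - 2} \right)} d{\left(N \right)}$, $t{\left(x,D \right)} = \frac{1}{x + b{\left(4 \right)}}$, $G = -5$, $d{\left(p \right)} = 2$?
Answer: $-424038$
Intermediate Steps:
$t{\left(x,D \right)} = \frac{1}{4 + x}$ ($t{\left(x,D \right)} = \frac{1}{x + 4} = \frac{1}{4 + x}$)
$n{\left(F,N \right)} = 1$ ($n{\left(F,N \right)} = \frac{1}{4 - 2} \cdot 2 = \frac{1}{2} \cdot 2 = 1$)
$-424037 - n{\left(335 - -258,-259 \right)} = -424037 - 1 = -424038$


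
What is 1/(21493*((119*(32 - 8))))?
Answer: 1/61384008 ≈ 1.6291e-8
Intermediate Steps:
1/(21493*((119*(32 - 8)))) = 1/(21493*((119*24))) = (1/21493)/2856 = (1/21493)*(1/2856) = 1/61384008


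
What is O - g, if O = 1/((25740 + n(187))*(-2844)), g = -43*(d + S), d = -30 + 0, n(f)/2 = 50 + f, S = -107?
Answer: -439189460857/74552616 ≈ -5891.0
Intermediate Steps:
n(f) = 100 + 2*f (n(f) = 2*(50 + f) = 100 + 2*f)
d = -30
g = 5891 (g = -43*(-30 - 107) = -43*(-137) = 5891)
O = -1/74552616 (O = 1/((25740 + (100 + 2*187))*(-2844)) = -1/2844/(25740 + (100 + 374)) = -1/2844/(25740 + 474) = -1/2844/26214 = (1/26214)*(-1/2844) = -1/74552616 ≈ -1.3413e-8)
O - g = -1/74552616 - 1*5891 = -1/74552616 - 5891 = -439189460857/74552616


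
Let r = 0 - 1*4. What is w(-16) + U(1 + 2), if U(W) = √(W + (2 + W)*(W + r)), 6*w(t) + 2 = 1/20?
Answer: -13/40 + I*√2 ≈ -0.325 + 1.4142*I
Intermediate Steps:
r = -4 (r = 0 - 4 = -4)
w(t) = -13/40 (w(t) = -⅓ + (⅙)/20 = -⅓ + (⅙)*(1/20) = -⅓ + 1/120 = -13/40)
U(W) = √(W + (-4 + W)*(2 + W)) (U(W) = √(W + (2 + W)*(W - 4)) = √(W + (2 + W)*(-4 + W)) = √(W + (-4 + W)*(2 + W)))
w(-16) + U(1 + 2) = -13/40 + √(-8 + (1 + 2)² - (1 + 2)) = -13/40 + √(-8 + 3² - 1*3) = -13/40 + √(-8 + 9 - 3) = -13/40 + √(-2) = -13/40 + I*√2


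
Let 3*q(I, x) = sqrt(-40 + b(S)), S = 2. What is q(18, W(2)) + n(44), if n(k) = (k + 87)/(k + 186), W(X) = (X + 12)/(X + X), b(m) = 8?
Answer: 131/230 + 4*I*sqrt(2)/3 ≈ 0.56956 + 1.8856*I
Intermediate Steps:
W(X) = (12 + X)/(2*X) (W(X) = (12 + X)/((2*X)) = (12 + X)*(1/(2*X)) = (12 + X)/(2*X))
q(I, x) = 4*I*sqrt(2)/3 (q(I, x) = sqrt(-40 + 8)/3 = sqrt(-32)/3 = (4*I*sqrt(2))/3 = 4*I*sqrt(2)/3)
n(k) = (87 + k)/(186 + k)
q(18, W(2)) + n(44) = 4*I*sqrt(2)/3 + (87 + 44)/(186 + 44) = 4*I*sqrt(2)/3 + 131/230 = 131/230 + 4*I*sqrt(2)/3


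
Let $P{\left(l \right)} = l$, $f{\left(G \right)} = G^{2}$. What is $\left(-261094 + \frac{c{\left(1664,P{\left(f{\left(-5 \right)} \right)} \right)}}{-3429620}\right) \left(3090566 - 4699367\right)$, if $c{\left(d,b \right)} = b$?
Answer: $\frac{288121202107817661}{685924} \approx 4.2005 \cdot 10^{11}$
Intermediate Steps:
$\left(-261094 + \frac{c{\left(1664,P{\left(f{\left(-5 \right)} \right)} \right)}}{-3429620}\right) \left(3090566 - 4699367\right) = \left(-261094 + \frac{\left(-5\right)^{2}}{-3429620}\right) \left(3090566 - 4699367\right) = \left(-261094 + 25 \left(- \frac{1}{3429620}\right)\right) \left(-1608801\right) = \left(-261094 - \frac{5}{685924}\right) \left(-1608801\right) = \left(- \frac{179090640861}{685924}\right) \left(-1608801\right) = \frac{288121202107817661}{685924}$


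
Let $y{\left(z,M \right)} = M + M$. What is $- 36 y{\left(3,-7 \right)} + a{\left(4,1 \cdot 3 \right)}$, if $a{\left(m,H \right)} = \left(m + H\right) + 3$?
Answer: $514$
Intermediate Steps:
$y{\left(z,M \right)} = 2 M$
$a{\left(m,H \right)} = 3 + H + m$ ($a{\left(m,H \right)} = \left(H + m\right) + 3 = 3 + H + m$)
$- 36 y{\left(3,-7 \right)} + a{\left(4,1 \cdot 3 \right)} = - 36 \cdot 2 \left(-7\right) + \left(3 + 1 \cdot 3 + 4\right) = \left(-36\right) \left(-14\right) + \left(3 + 3 + 4\right) = 504 + 10 = 514$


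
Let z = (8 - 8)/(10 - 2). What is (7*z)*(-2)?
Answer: 0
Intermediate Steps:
z = 0 (z = 0/8 = 0*(1/8) = 0)
(7*z)*(-2) = (7*0)*(-2) = 0*(-2) = 0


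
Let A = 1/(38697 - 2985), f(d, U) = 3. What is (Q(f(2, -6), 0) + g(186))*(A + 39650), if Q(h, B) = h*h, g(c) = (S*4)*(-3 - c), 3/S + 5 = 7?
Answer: -176997600125/3968 ≈ -4.4606e+7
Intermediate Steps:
S = 3/2 (S = 3/(-5 + 7) = 3/2 ≈ 1.5000)
g(c) = -18 - 6*c (g(c) = ((3/2)*4)*(-3 - c) = 6*(-3 - c) = -18 - 6*c)
Q(h, B) = h²
A = 1/35712 ≈ 2.8002e-5
(Q(f(2, -6), 0) + g(186))*(A + 39650) = (3² + (-18 - 6*186))*(1/35712 + 39650) = (9 + (-18 - 1116))*(1415980801/35712) = (9 - 1134)*(1415980801/35712) = -1125*1415980801/35712 = -176997600125/3968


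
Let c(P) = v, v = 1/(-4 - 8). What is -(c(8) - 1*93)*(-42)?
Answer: -7819/2 ≈ -3909.5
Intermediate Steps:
v = -1/12 (v = 1/(-12) = -1/12 ≈ -0.083333)
c(P) = -1/12
-(c(8) - 1*93)*(-42) = -(-1/12 - 1*93)*(-42) = -(-1/12 - 93)*(-42) = -(-1117)*(-42)/12 = -1*7819/2 = -7819/2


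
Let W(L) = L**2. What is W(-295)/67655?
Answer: 17405/13531 ≈ 1.2863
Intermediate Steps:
W(-295)/67655 = (-295)**2/67655 = 87025*(1/67655) = 17405/13531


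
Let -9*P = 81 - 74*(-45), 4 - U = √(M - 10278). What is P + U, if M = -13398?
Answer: -375 - 2*I*√5919 ≈ -375.0 - 153.87*I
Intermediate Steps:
U = 4 - 2*I*√5919 (U = 4 - √(-13398 - 10278) = 4 - √(-23676) = 4 - 2*I*√5919 ≈ 4.0 - 153.87*I)
P = -379 (P = -(81 - 74*(-45))/9 = -(81 + 3330)/9 = -⅑*3411 = -379)
P + U = -379 + (4 - 2*I*√5919) = -375 - 2*I*√5919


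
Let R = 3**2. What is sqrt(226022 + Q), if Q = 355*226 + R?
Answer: 9*sqrt(3781) ≈ 553.41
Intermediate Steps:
R = 9
Q = 80239 (Q = 355*226 + 9 = 80230 + 9 = 80239)
sqrt(226022 + Q) = sqrt(226022 + 80239) = sqrt(306261) = 9*sqrt(3781)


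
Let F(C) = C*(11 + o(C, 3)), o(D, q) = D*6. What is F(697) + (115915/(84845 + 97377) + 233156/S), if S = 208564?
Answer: 27767582206540515/9501237302 ≈ 2.9225e+6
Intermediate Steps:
o(D, q) = 6*D
F(C) = C*(11 + 6*C)
F(697) + (115915/(84845 + 97377) + 233156/S) = 697*(11 + 6*697) + (115915/(84845 + 97377) + 233156/208564) = 697*(11 + 4182) + (115915/182222 + 233156*(1/208564)) = 697*4193 + (115915*(1/182222) + 58289/52141) = 2922521 + (115915/182222 + 58289/52141) = 2922521 + 16665462173/9501237302 = 27767582206540515/9501237302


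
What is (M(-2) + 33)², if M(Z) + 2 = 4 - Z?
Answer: 1369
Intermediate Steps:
M(Z) = 2 - Z (M(Z) = -2 + (4 - Z) = 2 - Z)
(M(-2) + 33)² = ((2 - 1*(-2)) + 33)² = ((2 + 2) + 33)² = (4 + 33)² = 37² = 1369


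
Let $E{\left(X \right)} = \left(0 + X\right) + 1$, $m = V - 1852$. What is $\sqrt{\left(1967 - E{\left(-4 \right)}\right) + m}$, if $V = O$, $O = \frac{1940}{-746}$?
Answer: $\frac{2 \sqrt{4013853}}{373} \approx 10.742$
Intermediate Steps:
$O = - \frac{970}{373}$ ($O = 1940 \left(- \frac{1}{746}\right) = - \frac{970}{373} \approx -2.6005$)
$V = - \frac{970}{373} \approx -2.6005$
$m = - \frac{691766}{373}$ ($m = - \frac{970}{373} - 1852 = - \frac{691766}{373} \approx -1854.6$)
$E{\left(X \right)} = 1 + X$ ($E{\left(X \right)} = X + 1 = 1 + X$)
$\sqrt{\left(1967 - E{\left(-4 \right)}\right) + m} = \sqrt{\left(1967 - \left(1 - 4\right)\right) - \frac{691766}{373}} = \sqrt{\left(1967 - -3\right) - \frac{691766}{373}} = \sqrt{\left(1967 + 3\right) - \frac{691766}{373}} = \sqrt{1970 - \frac{691766}{373}} = \sqrt{\frac{43044}{373}} = \frac{2 \sqrt{4013853}}{373}$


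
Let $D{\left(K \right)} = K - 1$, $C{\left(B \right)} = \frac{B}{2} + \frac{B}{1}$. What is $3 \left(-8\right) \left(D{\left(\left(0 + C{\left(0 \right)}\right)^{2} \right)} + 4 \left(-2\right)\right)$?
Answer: $216$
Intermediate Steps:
$C{\left(B \right)} = \frac{3 B}{2}$ ($C{\left(B \right)} = B \frac{1}{2} + B 1 = \frac{B}{2} + B = \frac{3 B}{2}$)
$D{\left(K \right)} = -1 + K$
$3 \left(-8\right) \left(D{\left(\left(0 + C{\left(0 \right)}\right)^{2} \right)} + 4 \left(-2\right)\right) = 3 \left(-8\right) \left(\left(-1 + \left(0 + \frac{3}{2} \cdot 0\right)^{2}\right) + 4 \left(-2\right)\right) = - 24 \left(\left(-1 + \left(0 + 0\right)^{2}\right) - 8\right) = - 24 \left(\left(-1 + 0^{2}\right) - 8\right) = - 24 \left(\left(-1 + 0\right) - 8\right) = - 24 \left(-1 - 8\right) = \left(-24\right) \left(-9\right) = 216$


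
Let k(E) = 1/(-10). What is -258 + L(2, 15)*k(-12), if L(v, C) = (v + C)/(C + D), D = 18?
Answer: -85157/330 ≈ -258.05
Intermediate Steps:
L(v, C) = (C + v)/(18 + C) (L(v, C) = (v + C)/(C + 18) = (C + v)/(18 + C))
k(E) = -⅒
-258 + L(2, 15)*k(-12) = -258 + ((15 + 2)/(18 + 15))*(-⅒) = -258 + (17/33)*(-⅒) = -258 - 17/330 = -85157/330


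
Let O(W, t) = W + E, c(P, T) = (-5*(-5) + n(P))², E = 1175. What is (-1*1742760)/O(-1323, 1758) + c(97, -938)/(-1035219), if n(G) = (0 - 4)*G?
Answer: 150343230219/12767701 ≈ 11775.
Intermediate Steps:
n(G) = -4*G
c(P, T) = (25 - 4*P)² (c(P, T) = (-5*(-5) - 4*P)² = (25 - 4*P)²)
O(W, t) = 1175 + W (O(W, t) = W + 1175 = 1175 + W)
(-1*1742760)/O(-1323, 1758) + c(97, -938)/(-1035219) = (-1*1742760)/(1175 - 1323) + (-25 + 4*97)²/(-1035219) = -1742760/(-148) + (-25 + 388)²*(-1/1035219) = -1742760*(-1/148) + 363²*(-1/1035219) = 435690/37 + 131769*(-1/1035219) = 435690/37 - 43923/345073 = 150343230219/12767701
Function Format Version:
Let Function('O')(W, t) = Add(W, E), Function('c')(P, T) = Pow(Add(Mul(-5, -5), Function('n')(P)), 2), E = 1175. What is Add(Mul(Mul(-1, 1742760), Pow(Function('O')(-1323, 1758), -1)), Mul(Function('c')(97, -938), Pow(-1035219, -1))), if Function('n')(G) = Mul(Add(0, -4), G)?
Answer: Rational(150343230219, 12767701) ≈ 11775.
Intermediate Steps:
Function('n')(G) = Mul(-4, G)
Function('c')(P, T) = Pow(Add(25, Mul(-4, P)), 2) (Function('c')(P, T) = Pow(Add(Mul(-5, -5), Mul(-4, P)), 2) = Pow(Add(25, Mul(-4, P)), 2))
Function('O')(W, t) = Add(1175, W) (Function('O')(W, t) = Add(W, 1175) = Add(1175, W))
Add(Mul(Mul(-1, 1742760), Pow(Function('O')(-1323, 1758), -1)), Mul(Function('c')(97, -938), Pow(-1035219, -1))) = Add(Mul(Mul(-1, 1742760), Pow(Add(1175, -1323), -1)), Mul(Pow(Add(-25, Mul(4, 97)), 2), Pow(-1035219, -1))) = Add(Mul(-1742760, Pow(-148, -1)), Mul(Pow(Add(-25, 388), 2), Rational(-1, 1035219))) = Add(Mul(-1742760, Rational(-1, 148)), Mul(Pow(363, 2), Rational(-1, 1035219))) = Add(Rational(435690, 37), Mul(131769, Rational(-1, 1035219))) = Add(Rational(435690, 37), Rational(-43923, 345073)) = Rational(150343230219, 12767701)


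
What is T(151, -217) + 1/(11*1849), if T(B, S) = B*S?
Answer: -666448012/20339 ≈ -32767.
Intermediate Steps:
T(151, -217) + 1/(11*1849) = 151*(-217) + 1/(11*1849) = -32767 + 1/20339 = -666448012/20339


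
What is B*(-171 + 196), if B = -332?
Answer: -8300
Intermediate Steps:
B*(-171 + 196) = -332*(-171 + 196) = -332*25 = -8300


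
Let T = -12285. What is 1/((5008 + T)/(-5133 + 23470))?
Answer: -18337/7277 ≈ -2.5199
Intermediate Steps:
1/((5008 + T)/(-5133 + 23470)) = 1/((5008 - 12285)/(-5133 + 23470)) = 1/(-7277/18337) = -18337/7277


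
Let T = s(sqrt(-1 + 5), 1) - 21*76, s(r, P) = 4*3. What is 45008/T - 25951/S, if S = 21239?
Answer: -62314456/2102661 ≈ -29.636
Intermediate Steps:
s(r, P) = 12
T = -1584 (T = 12 - 21*76 = 12 - 1596 = -1584)
45008/T - 25951/S = 45008/(-1584) - 25951/21239 = 45008*(-1/1584) - 25951*1/21239 = -2813/99 - 25951/21239 = -62314456/2102661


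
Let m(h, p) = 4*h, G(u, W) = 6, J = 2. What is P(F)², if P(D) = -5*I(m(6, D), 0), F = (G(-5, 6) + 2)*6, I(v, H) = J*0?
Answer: 0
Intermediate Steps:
I(v, H) = 0 (I(v, H) = 2*0 = 0)
F = 48 (F = (6 + 2)*6 = 8*6 = 48)
P(D) = 0 (P(D) = -5*0 = 0)
P(F)² = 0² = 0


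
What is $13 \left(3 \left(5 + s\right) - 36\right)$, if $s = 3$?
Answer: $-156$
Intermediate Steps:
$13 \left(3 \left(5 + s\right) - 36\right) = 13 \left(3 \left(5 + 3\right) - 36\right) = 13 \left(3 \cdot 8 - 36\right) = 13 \left(24 - 36\right) = 13 \left(-12\right) = -156$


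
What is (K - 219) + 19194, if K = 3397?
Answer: 22372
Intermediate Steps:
(K - 219) + 19194 = (3397 - 219) + 19194 = 3178 + 19194 = 22372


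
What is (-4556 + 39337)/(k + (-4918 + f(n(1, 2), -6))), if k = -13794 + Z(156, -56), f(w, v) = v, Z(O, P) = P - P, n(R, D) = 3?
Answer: -34781/18718 ≈ -1.8582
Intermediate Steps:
Z(O, P) = 0
k = -13794 (k = -13794 + 0 = -13794)
(-4556 + 39337)/(k + (-4918 + f(n(1, 2), -6))) = (-4556 + 39337)/(-13794 + (-4918 - 6)) = 34781/(-13794 - 4924) = 34781/(-18718) = 34781*(-1/18718) = -34781/18718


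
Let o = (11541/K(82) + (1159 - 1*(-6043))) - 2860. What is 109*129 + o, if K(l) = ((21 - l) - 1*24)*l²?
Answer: 10518039079/571540 ≈ 18403.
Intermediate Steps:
K(l) = l²*(-3 - l) (K(l) = ((21 - l) - 24)*l² = (-3 - l)*l² = l²*(-3 - l))
o = 2481615139/571540 (o = (11541/((82²*(-3 - 1*82))) + (1159 - 1*(-6043))) - 2860 = (11541/((6724*(-3 - 82))) + (1159 + 6043)) - 2860 = (11541/((6724*(-85))) + 7202) - 2860 = (11541/(-571540) + 7202) - 2860 = (11541*(-1/571540) + 7202) - 2860 = (-11541/571540 + 7202) - 2860 = 4116219539/571540 - 2860 = 2481615139/571540 ≈ 4342.0)
109*129 + o = 109*129 + 2481615139/571540 = 14061 + 2481615139/571540 = 10518039079/571540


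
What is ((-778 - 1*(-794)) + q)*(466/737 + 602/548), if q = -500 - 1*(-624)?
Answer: 24466470/100969 ≈ 242.32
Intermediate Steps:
q = 124 (q = -500 + 624 = 124)
((-778 - 1*(-794)) + q)*(466/737 + 602/548) = ((-778 - 1*(-794)) + 124)*(466/737 + 602/548) = ((-778 + 794) + 124)*(466*(1/737) + 602*(1/548)) = (16 + 124)*(466/737 + 301/274) = 140*(349521/201938) = 24466470/100969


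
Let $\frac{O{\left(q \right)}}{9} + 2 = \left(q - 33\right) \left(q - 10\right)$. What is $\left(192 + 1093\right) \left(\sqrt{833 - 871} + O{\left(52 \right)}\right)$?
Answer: $9205740 + 1285 i \sqrt{38} \approx 9.2057 \cdot 10^{6} + 7921.3 i$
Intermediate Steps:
$O{\left(q \right)} = -18 + 9 \left(-33 + q\right) \left(-10 + q\right)$ ($O{\left(q \right)} = -18 + 9 \left(q - 33\right) \left(q - 10\right) = -18 + 9 \left(-33 + q\right) \left(-10 + q\right)$)
$\left(192 + 1093\right) \left(\sqrt{833 - 871} + O{\left(52 \right)}\right) = \left(192 + 1093\right) \left(\sqrt{833 - 871} + \left(2952 - 20124 + 9 \cdot 52^{2}\right)\right) = 1285 \left(\sqrt{-38} + \left(2952 - 20124 + 9 \cdot 2704\right)\right) = 1285 \left(i \sqrt{38} + \left(2952 - 20124 + 24336\right)\right) = 1285 \left(i \sqrt{38} + 7164\right) = 1285 \left(7164 + i \sqrt{38}\right) = 9205740 + 1285 i \sqrt{38}$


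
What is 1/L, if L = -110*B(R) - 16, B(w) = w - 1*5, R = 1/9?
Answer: 9/4696 ≈ 0.0019165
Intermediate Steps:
R = ⅑ ≈ 0.11111
B(w) = -5 + w (B(w) = w - 5 = -5 + w)
L = 4696/9 (L = -110*(-5 + ⅑) - 16 = -110*(-44/9) - 16 = 4840/9 - 16 = 4696/9 ≈ 521.78)
1/L = 1/(4696/9) = 9/4696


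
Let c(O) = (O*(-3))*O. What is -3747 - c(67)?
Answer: 9720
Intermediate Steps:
c(O) = -3*O**2 (c(O) = (-3*O)*O = -3*O**2)
-3747 - c(67) = -3747 - (-3)*67**2 = -3747 - (-3)*4489 = -3747 - 1*(-13467) = -3747 + 13467 = 9720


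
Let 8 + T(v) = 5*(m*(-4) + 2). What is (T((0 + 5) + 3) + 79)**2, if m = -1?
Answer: 10201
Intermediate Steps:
T(v) = 22 (T(v) = -8 + 5*(-1*(-4) + 2) = -8 + 5*(4 + 2) = -8 + 5*6 = -8 + 30 = 22)
(T((0 + 5) + 3) + 79)**2 = (22 + 79)**2 = 101**2 = 10201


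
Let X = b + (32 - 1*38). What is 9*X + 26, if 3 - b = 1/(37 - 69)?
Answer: -23/32 ≈ -0.71875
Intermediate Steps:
b = 97/32 (b = 3 - 1/(37 - 69) = 3 - 1/(-32) = 3 - 1*(-1/32) = 3 + 1/32 = 97/32 ≈ 3.0313)
X = -95/32 (X = 97/32 + (32 - 1*38) = 97/32 + (32 - 38) = 97/32 - 6 = -95/32 ≈ -2.9688)
9*X + 26 = 9*(-95/32) + 26 = -855/32 + 26 = -23/32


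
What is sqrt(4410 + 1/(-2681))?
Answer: sqrt(31698023329)/2681 ≈ 66.408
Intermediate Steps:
sqrt(4410 + 1/(-2681)) = sqrt(4410 - 1/2681) = sqrt(11823209/2681) = sqrt(31698023329)/2681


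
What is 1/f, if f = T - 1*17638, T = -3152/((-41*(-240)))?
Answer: -615/10847567 ≈ -5.6695e-5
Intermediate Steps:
T = -197/615 (T = -3152/9840 = -3152*1/9840 = -197/615 ≈ -0.32033)
f = -10847567/615 (f = -197/615 - 1*17638 = -197/615 - 17638 = -10847567/615 ≈ -17638.)
1/f = 1/(-10847567/615) = -615/10847567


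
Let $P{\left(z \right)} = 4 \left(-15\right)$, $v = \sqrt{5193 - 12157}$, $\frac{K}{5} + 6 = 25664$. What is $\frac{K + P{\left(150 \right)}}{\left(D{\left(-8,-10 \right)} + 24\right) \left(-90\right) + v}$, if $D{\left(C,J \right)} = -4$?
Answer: $- \frac{57703500}{811741} - \frac{64115 i \sqrt{1741}}{811741} \approx -71.086 - 3.2957 i$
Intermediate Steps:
$K = 128290$ ($K = -30 + 5 \cdot 25664 = -30 + 128320 = 128290$)
$v = 2 i \sqrt{1741}$ ($v = \sqrt{-6964} = 2 i \sqrt{1741} \approx 83.451 i$)
$P{\left(z \right)} = -60$
$\frac{K + P{\left(150 \right)}}{\left(D{\left(-8,-10 \right)} + 24\right) \left(-90\right) + v} = \frac{128290 - 60}{\left(-4 + 24\right) \left(-90\right) + 2 i \sqrt{1741}} = \frac{128230}{20 \left(-90\right) + 2 i \sqrt{1741}} = \frac{128230}{-1800 + 2 i \sqrt{1741}}$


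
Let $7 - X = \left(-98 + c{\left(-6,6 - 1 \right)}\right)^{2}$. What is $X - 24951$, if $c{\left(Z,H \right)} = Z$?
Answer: $-35760$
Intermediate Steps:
$X = -10809$ ($X = 7 - \left(-98 - 6\right)^{2} = 7 - \left(-104\right)^{2} = 7 - 10816 = -10809$)
$X - 24951 = -10809 - 24951 = -35760$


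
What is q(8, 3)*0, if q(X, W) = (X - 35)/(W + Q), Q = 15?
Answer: 0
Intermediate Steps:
q(X, W) = (-35 + X)/(15 + W) (q(X, W) = (X - 35)/(W + 15) = (-35 + X)/(15 + W))
q(8, 3)*0 = ((-35 + 8)/(15 + 3))*0 = (-27/18)*0 = ((1/18)*(-27))*0 = -3/2*0 = 0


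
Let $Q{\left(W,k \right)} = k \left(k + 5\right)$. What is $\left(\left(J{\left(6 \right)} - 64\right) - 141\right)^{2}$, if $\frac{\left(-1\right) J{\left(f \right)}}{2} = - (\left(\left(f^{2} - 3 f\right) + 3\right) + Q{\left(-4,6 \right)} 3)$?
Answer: $54289$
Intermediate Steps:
$Q{\left(W,k \right)} = k \left(5 + k\right)$
$J{\left(f \right)} = 402 - 6 f + 2 f^{2}$ ($J{\left(f \right)} = - 2 \left(- (\left(\left(f^{2} - 3 f\right) + 3\right) + 6 \left(5 + 6\right) 3)\right) = - 2 \left(- (\left(3 + f^{2} - 3 f\right) + 6 \cdot 11 \cdot 3)\right) = - 2 \left(- (\left(3 + f^{2} - 3 f\right) + 66 \cdot 3)\right) = - 2 \left(- (\left(3 + f^{2} - 3 f\right) + 198)\right) = - 2 \left(- (201 + f^{2} - 3 f)\right) = - 2 \left(-201 - f^{2} + 3 f\right) = 402 - 6 f + 2 f^{2}$)
$\left(\left(J{\left(6 \right)} - 64\right) - 141\right)^{2} = \left(\left(\left(402 - 36 + 2 \cdot 6^{2}\right) - 64\right) - 141\right)^{2} = \left(\left(\left(402 - 36 + 2 \cdot 36\right) - 64\right) - 141\right)^{2} = \left(\left(\left(402 - 36 + 72\right) - 64\right) - 141\right)^{2} = \left(\left(438 - 64\right) - 141\right)^{2} = \left(374 - 141\right)^{2} = 233^{2} = 54289$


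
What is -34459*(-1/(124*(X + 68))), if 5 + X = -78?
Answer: -34459/1860 ≈ -18.526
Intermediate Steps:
X = -83 (X = -5 - 78 = -83)
-34459*(-1/(124*(X + 68))) = -34459*(-1/(124*(-83 + 68))) = -34459/((-124*(-15))) = -34459/1860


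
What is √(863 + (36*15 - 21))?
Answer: √1382 ≈ 37.175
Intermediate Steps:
√(863 + (36*15 - 21)) = √(863 + (540 - 21)) = √(863 + 519) = √1382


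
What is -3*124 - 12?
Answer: -384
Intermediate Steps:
-3*124 - 12 = -372 - 12 = -384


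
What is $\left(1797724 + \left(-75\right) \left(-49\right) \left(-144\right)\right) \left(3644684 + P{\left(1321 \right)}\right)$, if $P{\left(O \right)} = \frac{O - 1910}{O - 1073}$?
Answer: $\frac{9246732227343}{2} \approx 4.6234 \cdot 10^{12}$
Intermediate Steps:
$P{\left(O \right)} = \frac{-1910 + O}{-1073 + O}$
$\left(1797724 + \left(-75\right) \left(-49\right) \left(-144\right)\right) \left(3644684 + P{\left(1321 \right)}\right) = \left(1797724 + \left(-75\right) \left(-49\right) \left(-144\right)\right) \left(3644684 + \frac{-1910 + 1321}{-1073 + 1321}\right) = \left(1797724 + 3675 \left(-144\right)\right) \left(3644684 + \frac{1}{248} \left(-589\right)\right) = \left(1797724 - 529200\right) \left(3644684 + \frac{1}{248} \left(-589\right)\right) = 1268524 \left(3644684 - \frac{19}{8}\right) = 1268524 \cdot \frac{29157453}{8} = \frac{9246732227343}{2}$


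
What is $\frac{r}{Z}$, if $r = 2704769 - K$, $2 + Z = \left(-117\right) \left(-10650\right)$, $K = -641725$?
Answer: $\frac{1673247}{623024} \approx 2.6857$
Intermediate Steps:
$Z = 1246048$ ($Z = -2 - -1246050 = -2 + 1246050 = 1246048$)
$r = 3346494$ ($r = 2704769 - -641725 = 2704769 + 641725 = 3346494$)
$\frac{r}{Z} = \frac{3346494}{1246048} = 3346494 \cdot \frac{1}{1246048} = \frac{1673247}{623024}$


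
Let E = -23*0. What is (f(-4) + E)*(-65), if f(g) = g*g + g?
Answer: -780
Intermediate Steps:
f(g) = g + g**2 (f(g) = g**2 + g = g + g**2)
E = 0
(f(-4) + E)*(-65) = (-4*(1 - 4) + 0)*(-65) = (-4*(-3) + 0)*(-65) = (12 + 0)*(-65) = 12*(-65) = -780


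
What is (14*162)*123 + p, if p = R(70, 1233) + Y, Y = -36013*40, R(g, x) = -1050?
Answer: -1162606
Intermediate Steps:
Y = -1440520
p = -1441570 (p = -1050 - 1440520 = -1441570)
(14*162)*123 + p = (14*162)*123 - 1441570 = 2268*123 - 1441570 = 278964 - 1441570 = -1162606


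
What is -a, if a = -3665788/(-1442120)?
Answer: -916447/360530 ≈ -2.5419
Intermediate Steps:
a = 916447/360530 (a = -3665788*(-1/1442120) = 916447/360530 ≈ 2.5419)
-a = -1*916447/360530 = -916447/360530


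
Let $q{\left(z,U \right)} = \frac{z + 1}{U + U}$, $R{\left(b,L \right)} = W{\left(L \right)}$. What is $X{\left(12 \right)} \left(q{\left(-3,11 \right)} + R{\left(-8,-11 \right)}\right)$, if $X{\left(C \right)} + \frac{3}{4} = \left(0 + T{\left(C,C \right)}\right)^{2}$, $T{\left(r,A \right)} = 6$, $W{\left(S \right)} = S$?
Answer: $- \frac{8601}{22} \approx -390.95$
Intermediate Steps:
$R{\left(b,L \right)} = L$
$q{\left(z,U \right)} = \frac{1 + z}{2 U}$
$X{\left(C \right)} = \frac{141}{4}$ ($X{\left(C \right)} = - \frac{3}{4} + \left(0 + 6\right)^{2} = - \frac{3}{4} + 6^{2} = - \frac{3}{4} + 36 = \frac{141}{4}$)
$X{\left(12 \right)} \left(q{\left(-3,11 \right)} + R{\left(-8,-11 \right)}\right) = \frac{141 \left(\frac{1 - 3}{2 \cdot 11} - 11\right)}{4} = \frac{141 \left(\frac{1}{2} \cdot \frac{1}{11} \left(-2\right) - 11\right)}{4} = \frac{141 \left(- \frac{1}{11} - 11\right)}{4} = \frac{141}{4} \left(- \frac{122}{11}\right) = - \frac{8601}{22}$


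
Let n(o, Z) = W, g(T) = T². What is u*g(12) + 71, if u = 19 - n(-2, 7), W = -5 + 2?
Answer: 3239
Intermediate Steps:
W = -3
n(o, Z) = -3
u = 22 (u = 19 - 1*(-3) = 19 + 3 = 22)
u*g(12) + 71 = 22*12² + 71 = 22*144 + 71 = 3168 + 71 = 3239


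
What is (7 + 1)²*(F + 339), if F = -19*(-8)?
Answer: 31424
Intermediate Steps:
F = 152
(7 + 1)²*(F + 339) = (7 + 1)²*(152 + 339) = 8²*491 = 64*491 = 31424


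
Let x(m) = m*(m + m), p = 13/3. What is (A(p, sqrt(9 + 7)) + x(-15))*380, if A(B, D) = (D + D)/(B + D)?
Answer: 856824/5 ≈ 1.7136e+5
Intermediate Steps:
p = 13/3 (p = 13*(1/3) = 13/3 ≈ 4.3333)
A(B, D) = 2*D/(B + D) (A(B, D) = (2*D)/(B + D) = 2*D/(B + D))
x(m) = 2*m**2 (x(m) = m*(2*m) = 2*m**2)
(A(p, sqrt(9 + 7)) + x(-15))*380 = (2*sqrt(9 + 7)/(13/3 + sqrt(9 + 7)) + 2*(-15)**2)*380 = (2*sqrt(16)/(13/3 + sqrt(16)) + 2*225)*380 = (2*4/(13/3 + 4) + 450)*380 = (2*4/(25/3) + 450)*380 = (2*4*(3/25) + 450)*380 = (24/25 + 450)*380 = (11274/25)*380 = 856824/5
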